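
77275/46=77275/46 = 1679.89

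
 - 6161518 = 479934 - 6641452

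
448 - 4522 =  - 4074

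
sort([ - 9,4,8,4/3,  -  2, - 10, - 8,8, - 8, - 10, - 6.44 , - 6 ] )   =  [ - 10,-10, - 9, - 8, - 8, - 6.44, - 6, - 2,4/3,4,8,8]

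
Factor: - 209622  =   - 2^1 * 3^1*7^2*23^1*31^1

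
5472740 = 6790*806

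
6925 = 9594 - 2669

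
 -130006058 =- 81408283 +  - 48597775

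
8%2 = 0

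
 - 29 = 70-99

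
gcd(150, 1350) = 150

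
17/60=17/60= 0.28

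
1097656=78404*14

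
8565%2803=156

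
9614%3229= 3156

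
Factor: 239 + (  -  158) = 81=3^4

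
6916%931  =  399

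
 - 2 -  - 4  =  2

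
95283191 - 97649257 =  - 2366066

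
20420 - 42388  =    -  21968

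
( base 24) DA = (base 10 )322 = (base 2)101000010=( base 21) f7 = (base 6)1254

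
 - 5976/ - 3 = 1992 + 0/1 = 1992.00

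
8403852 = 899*9348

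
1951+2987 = 4938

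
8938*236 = 2109368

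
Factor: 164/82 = 2^1 = 2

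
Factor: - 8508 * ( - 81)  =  2^2 * 3^5 * 709^1  =  689148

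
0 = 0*85300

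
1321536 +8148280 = 9469816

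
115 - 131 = -16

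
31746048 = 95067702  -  63321654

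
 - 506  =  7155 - 7661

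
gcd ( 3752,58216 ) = 8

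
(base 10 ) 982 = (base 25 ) 1E7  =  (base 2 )1111010110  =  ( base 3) 1100101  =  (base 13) 5A7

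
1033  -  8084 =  -7051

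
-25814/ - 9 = 25814/9 = 2868.22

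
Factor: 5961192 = 2^3*3^1*149^1 * 1667^1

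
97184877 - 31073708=66111169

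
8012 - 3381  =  4631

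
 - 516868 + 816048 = 299180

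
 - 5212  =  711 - 5923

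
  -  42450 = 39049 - 81499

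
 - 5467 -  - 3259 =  - 2208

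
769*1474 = 1133506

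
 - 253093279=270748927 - 523842206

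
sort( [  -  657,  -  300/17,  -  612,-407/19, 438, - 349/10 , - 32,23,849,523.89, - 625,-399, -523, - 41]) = [  -  657, - 625, - 612, - 523, - 399, - 41, - 349/10, -32,-407/19 , -300/17,23,  438, 523.89,849] 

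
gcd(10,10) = 10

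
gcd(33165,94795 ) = 5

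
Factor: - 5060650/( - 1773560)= 2^( - 2)*5^1*7^1*19^1*101^( - 1)*439^( - 1)*761^1 = 506065/177356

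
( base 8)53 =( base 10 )43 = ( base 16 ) 2b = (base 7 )61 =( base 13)34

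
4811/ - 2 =-2406+1/2  =  - 2405.50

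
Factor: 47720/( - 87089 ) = -40/73= - 2^3 * 5^1 * 73^(-1 ) 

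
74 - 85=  - 11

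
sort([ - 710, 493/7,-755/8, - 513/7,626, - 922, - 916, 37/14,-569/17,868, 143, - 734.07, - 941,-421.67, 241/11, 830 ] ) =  [ - 941, - 922, - 916, - 734.07,-710, - 421.67, - 755/8 ,-513/7, - 569/17,37/14, 241/11, 493/7, 143, 626,830, 868]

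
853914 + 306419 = 1160333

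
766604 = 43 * 17828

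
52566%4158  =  2670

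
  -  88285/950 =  - 17657/190 = - 92.93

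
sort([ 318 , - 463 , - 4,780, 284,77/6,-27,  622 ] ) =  [ - 463, - 27, - 4, 77/6, 284, 318,622,780]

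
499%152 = 43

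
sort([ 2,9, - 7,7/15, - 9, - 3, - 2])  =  [  -  9 , - 7, - 3, - 2,7/15,2,9 ] 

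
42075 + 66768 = 108843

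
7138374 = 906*7879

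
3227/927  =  3 + 446/927 = 3.48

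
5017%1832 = 1353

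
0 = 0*16009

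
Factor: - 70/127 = - 2^1*5^1*7^1*127^( - 1 )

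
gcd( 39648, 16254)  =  42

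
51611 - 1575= 50036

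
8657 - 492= 8165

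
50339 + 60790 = 111129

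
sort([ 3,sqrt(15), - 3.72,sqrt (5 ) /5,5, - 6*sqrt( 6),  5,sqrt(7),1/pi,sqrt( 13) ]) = [-6 * sqrt( 6 ), - 3.72,1/pi,sqrt ( 5 )/5,sqrt(7), 3,sqrt(13), sqrt( 15),5,5] 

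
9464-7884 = 1580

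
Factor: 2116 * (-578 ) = -1223048 = - 2^3 *17^2*23^2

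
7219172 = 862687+6356485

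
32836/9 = 3648 + 4/9  =  3648.44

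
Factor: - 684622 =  -2^1 * 467^1*733^1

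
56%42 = 14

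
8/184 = 1/23 = 0.04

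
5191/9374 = 5191/9374 = 0.55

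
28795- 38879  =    -  10084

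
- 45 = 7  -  52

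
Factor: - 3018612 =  - 2^2*3^1 * 23^1*10937^1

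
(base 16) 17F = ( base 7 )1055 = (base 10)383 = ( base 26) EJ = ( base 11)319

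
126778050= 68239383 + 58538667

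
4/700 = 1/175 = 0.01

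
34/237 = 34/237 = 0.14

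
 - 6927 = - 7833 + 906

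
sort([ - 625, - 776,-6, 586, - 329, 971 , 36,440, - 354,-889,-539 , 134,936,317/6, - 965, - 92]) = [ - 965 , - 889, -776, - 625, - 539,  -  354,-329, - 92, - 6,  36,317/6, 134,440 , 586,936 , 971]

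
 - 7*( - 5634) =39438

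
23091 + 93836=116927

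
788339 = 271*2909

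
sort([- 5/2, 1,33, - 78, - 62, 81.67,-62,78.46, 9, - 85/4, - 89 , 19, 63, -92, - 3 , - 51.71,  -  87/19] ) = [ - 92 ,-89, - 78,-62,  -  62, - 51.71,-85/4,  -  87/19, - 3,-5/2, 1,  9, 19,  33, 63, 78.46, 81.67 ] 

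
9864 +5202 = 15066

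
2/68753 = 2/68753 = 0.00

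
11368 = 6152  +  5216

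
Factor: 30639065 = 5^1*47^1*130379^1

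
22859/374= 22859/374 = 61.12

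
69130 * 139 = 9609070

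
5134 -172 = 4962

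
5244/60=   87+2/5 = 87.40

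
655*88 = 57640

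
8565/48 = 2855/16 = 178.44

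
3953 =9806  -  5853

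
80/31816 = 10/3977 = 0.00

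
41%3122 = 41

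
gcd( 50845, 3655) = 5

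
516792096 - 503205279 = 13586817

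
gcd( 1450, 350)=50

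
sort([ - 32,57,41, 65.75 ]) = [ - 32,41,57,65.75 ]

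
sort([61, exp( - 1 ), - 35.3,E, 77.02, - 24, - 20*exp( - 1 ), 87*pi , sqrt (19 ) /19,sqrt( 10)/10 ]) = [ - 35.3, - 24, - 20*exp ( - 1 ), sqrt( 19)/19,sqrt(10 )/10,exp( - 1 ),E, 61 , 77.02,  87*pi ]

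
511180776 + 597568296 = 1108749072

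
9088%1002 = 70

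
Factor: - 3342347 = -19^1 * 43^1*4091^1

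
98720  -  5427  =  93293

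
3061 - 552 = 2509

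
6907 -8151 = - 1244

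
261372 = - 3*( - 87124) 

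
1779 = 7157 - 5378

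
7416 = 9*824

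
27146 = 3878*7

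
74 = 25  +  49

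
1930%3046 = 1930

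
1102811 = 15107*73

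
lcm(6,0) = 0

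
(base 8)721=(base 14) 253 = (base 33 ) e3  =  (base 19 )159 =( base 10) 465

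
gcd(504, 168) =168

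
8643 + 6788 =15431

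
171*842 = 143982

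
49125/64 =767 + 37/64 =767.58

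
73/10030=73/10030 = 0.01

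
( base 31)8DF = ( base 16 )1FAA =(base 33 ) 7el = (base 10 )8106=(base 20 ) 1056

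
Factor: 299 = 13^1*23^1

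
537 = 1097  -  560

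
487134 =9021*54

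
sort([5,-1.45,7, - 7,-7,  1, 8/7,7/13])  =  [  -  7, - 7,-1.45,7/13,1,8/7,5,7] 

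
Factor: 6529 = 6529^1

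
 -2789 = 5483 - 8272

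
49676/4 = 12419 =12419.00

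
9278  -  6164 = 3114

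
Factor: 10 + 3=13 = 13^1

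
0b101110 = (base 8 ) 56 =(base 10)46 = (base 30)1g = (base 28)1i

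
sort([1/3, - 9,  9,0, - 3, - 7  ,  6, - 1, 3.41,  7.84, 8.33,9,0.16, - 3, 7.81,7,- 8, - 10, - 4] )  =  [ - 10, - 9, - 8, - 7,-4, - 3,-3, - 1,0, 0.16, 1/3 , 3.41,  6 , 7 , 7.81,7.84, 8.33, 9,9] 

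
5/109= 5/109 = 0.05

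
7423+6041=13464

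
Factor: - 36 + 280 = 2^2 * 61^1 = 244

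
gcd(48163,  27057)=1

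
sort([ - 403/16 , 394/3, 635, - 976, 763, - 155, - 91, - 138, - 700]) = [ - 976, - 700, - 155, - 138, - 91,-403/16, 394/3, 635,763 ]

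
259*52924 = 13707316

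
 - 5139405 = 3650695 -8790100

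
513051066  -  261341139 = 251709927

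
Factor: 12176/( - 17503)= - 16/23 = - 2^4*23^( - 1 ) 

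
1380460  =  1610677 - 230217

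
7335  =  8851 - 1516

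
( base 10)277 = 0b100010101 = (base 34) 85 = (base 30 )97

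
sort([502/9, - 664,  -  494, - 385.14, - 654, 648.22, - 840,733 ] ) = [ - 840,  -  664, - 654, - 494, - 385.14, 502/9,648.22,733]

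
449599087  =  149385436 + 300213651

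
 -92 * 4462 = - 410504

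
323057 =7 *46151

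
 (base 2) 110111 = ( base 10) 55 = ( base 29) 1q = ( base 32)1N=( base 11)50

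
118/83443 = 118/83443 = 0.00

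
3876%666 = 546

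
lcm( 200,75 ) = 600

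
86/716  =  43/358= 0.12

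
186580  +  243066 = 429646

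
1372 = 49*28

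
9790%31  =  25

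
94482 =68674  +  25808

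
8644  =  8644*1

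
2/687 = 2/687 = 0.00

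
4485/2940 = 299/196 = 1.53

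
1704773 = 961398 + 743375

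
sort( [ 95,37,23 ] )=[ 23,37,  95 ] 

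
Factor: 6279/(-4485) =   -  5^ ( - 1) * 7^1 = - 7/5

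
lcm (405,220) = 17820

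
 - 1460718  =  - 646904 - 813814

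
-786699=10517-797216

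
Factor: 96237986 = 2^1*13^1*17^1 * 217733^1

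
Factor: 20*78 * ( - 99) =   -  154440 = -2^3*3^3 * 5^1*11^1*13^1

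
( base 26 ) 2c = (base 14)48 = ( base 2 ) 1000000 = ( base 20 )34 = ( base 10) 64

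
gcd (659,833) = 1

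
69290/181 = 382 + 148/181 =382.82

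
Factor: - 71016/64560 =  - 2^ ( - 1) * 5^( - 1) *11^1=- 11/10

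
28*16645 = 466060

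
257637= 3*85879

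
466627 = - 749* ( - 623) 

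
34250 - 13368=20882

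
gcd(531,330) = 3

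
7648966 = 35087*218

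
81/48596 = 81/48596 = 0.00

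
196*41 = 8036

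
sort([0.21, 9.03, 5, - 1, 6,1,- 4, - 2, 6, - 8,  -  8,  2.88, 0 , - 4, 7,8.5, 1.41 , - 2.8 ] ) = [ - 8, - 8, - 4, - 4 , - 2.8, - 2 , - 1,0 , 0.21 , 1, 1.41,2.88,5,6, 6,  7,8.5,9.03]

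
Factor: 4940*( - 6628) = - 32742320= - 2^4*5^1 * 13^1*19^1*1657^1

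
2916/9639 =36/119=   0.30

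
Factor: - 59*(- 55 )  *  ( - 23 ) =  - 5^1*11^1*23^1*59^1 = - 74635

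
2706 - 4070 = - 1364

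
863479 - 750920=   112559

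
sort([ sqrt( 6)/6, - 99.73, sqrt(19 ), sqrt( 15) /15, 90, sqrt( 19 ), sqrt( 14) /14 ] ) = [ - 99.73 , sqrt( 15) /15, sqrt(14) /14, sqrt (6)/6,sqrt( 19 ), sqrt( 19 ), 90]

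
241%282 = 241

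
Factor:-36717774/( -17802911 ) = 2^1*3^1 * 7^( - 1)*61^( - 1 )*173^( - 1) * 241^( - 1)*6119629^1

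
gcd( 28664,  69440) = 8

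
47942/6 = 23971/3 = 7990.33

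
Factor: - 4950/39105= - 10/79 =- 2^1*5^1*79^(-1) 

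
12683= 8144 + 4539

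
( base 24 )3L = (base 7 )162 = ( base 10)93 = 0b1011101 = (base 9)113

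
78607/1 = 78607=78607.00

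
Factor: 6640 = 2^4*5^1*83^1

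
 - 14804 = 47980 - 62784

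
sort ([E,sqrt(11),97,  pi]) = [E, pi,sqrt(11 ),97 ]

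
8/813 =8/813 = 0.01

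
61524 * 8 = 492192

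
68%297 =68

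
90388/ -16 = -5650+ 3/4 = - 5649.25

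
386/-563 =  - 386/563 =- 0.69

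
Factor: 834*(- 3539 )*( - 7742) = 2^2*3^1*7^2*79^1*139^1*3539^1 = 22850714292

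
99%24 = 3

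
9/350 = 9/350 = 0.03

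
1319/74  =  1319/74 = 17.82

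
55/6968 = 55/6968 = 0.01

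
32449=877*37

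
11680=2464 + 9216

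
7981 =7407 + 574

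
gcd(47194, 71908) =2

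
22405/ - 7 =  - 3201 + 2/7=- 3200.71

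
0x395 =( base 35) Q7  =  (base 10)917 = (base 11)764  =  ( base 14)497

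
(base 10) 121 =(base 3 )11111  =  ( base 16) 79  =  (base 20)61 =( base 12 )A1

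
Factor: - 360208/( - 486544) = 479^1 * 647^( - 1 )  =  479/647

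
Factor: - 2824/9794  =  -2^2*59^( - 1 )*83^( - 1)*353^1 = -1412/4897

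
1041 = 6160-5119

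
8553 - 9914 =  - 1361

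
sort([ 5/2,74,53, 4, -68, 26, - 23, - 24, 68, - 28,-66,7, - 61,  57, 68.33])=[-68, - 66 ,-61, - 28,  -  24,-23,5/2,4, 7,26,53, 57, 68, 68.33,74 ] 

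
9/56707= 9/56707 = 0.00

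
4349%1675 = 999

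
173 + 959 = 1132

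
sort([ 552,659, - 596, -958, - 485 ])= [  -  958, - 596, - 485, 552, 659]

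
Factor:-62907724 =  - 2^2*11^1*1429721^1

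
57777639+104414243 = 162191882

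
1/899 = 1/899 = 0.00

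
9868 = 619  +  9249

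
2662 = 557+2105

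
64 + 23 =87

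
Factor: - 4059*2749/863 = -11158191/863 = - 3^2 * 11^1*41^1*863^( -1 )*2749^1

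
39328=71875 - 32547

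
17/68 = 1/4 = 0.25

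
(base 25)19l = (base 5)11441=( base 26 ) 17D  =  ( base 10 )871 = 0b1101100111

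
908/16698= 454/8349=0.05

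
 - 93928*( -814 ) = 76457392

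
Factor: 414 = 2^1 * 3^2 * 23^1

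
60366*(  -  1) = - 60366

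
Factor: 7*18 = 126 = 2^1 * 3^2*7^1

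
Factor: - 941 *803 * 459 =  - 346830957   =  -3^3*11^1*17^1*73^1  *  941^1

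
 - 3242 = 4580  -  7822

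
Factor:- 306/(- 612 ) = 1/2 = 2^( - 1)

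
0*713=0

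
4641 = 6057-1416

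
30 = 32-2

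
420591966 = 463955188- 43363222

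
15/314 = 15/314 = 0.05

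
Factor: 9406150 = 2^1*5^2 * 13^1*29^1*499^1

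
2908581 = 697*4173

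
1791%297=9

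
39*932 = 36348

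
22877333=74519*307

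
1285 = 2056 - 771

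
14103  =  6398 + 7705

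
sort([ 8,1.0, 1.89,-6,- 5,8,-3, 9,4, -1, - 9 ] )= [-9, - 6,-5, - 3, - 1, 1.0, 1.89,4,8, 8,9]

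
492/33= 14  +  10/11 = 14.91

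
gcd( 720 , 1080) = 360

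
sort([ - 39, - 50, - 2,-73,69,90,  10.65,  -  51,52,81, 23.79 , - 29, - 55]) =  [ - 73,  -  55, - 51, - 50, - 39, - 29, - 2,  10.65,23.79, 52,69,81,90 ]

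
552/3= 184 =184.00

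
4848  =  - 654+5502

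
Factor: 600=2^3*3^1 * 5^2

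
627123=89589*7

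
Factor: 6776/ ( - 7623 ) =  - 2^3*3^ (-2 )= - 8/9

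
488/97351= 488/97351= 0.01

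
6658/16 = 3329/8 = 416.12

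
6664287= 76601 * 87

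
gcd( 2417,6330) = 1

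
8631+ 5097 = 13728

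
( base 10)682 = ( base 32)la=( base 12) 48A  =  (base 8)1252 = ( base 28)oa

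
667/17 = 667/17 = 39.24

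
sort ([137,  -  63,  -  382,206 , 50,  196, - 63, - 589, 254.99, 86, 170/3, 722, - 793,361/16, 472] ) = [-793, - 589,- 382, - 63 , - 63,361/16, 50 , 170/3, 86, 137,196,206, 254.99  ,  472, 722 ] 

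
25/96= 25/96 = 0.26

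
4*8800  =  35200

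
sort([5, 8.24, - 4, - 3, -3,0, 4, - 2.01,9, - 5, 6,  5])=[ - 5, - 4, - 3, - 3, - 2.01, 0,4, 5, 5 , 6,  8.24,  9]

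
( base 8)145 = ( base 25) 41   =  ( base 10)101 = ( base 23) 49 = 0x65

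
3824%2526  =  1298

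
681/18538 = 681/18538=0.04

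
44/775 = 44/775 = 0.06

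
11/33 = 1/3= 0.33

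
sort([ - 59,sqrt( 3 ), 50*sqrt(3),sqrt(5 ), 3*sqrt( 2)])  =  [ - 59,sqrt ( 3), sqrt( 5), 3*sqrt( 2),  50*sqrt(3 )] 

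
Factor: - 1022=- 2^1*7^1*73^1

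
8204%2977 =2250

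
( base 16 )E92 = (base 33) 3e1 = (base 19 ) a66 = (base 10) 3730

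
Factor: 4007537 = 19^1*210923^1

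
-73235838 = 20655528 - 93891366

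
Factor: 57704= 2^3*7213^1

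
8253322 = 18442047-10188725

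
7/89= 7/89= 0.08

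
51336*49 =2515464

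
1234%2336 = 1234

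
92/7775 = 92/7775 = 0.01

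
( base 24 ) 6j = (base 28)5n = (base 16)a3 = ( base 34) 4R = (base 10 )163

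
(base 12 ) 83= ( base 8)143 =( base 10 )99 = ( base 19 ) 54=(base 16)63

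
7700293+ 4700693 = 12400986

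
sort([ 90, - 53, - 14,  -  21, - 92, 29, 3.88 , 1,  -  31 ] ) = [ - 92,-53,-31,  -  21,  -  14,1,3.88, 29,90]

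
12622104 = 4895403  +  7726701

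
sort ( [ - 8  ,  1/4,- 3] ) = [ - 8, - 3, 1/4]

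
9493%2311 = 249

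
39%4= 3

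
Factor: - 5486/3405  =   - 2^1  *3^( - 1)*5^ ( - 1)*13^1*211^1*227^(-1)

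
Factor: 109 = 109^1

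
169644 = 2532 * 67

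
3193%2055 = 1138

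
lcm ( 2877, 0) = 0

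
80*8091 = 647280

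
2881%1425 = 31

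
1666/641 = 1666/641  =  2.60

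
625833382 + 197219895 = 823053277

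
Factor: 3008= 2^6*47^1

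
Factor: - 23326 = - 2^1*107^1*109^1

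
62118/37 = 62118/37  =  1678.86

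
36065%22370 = 13695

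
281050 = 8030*35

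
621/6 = 103 + 1/2 = 103.50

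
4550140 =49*92860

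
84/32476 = 21/8119  =  0.00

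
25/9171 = 25/9171= 0.00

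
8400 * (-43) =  - 361200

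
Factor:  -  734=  - 2^1 * 367^1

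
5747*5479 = 31487813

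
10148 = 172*59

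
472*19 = 8968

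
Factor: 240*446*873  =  93445920 =2^5*3^3*5^1*97^1*223^1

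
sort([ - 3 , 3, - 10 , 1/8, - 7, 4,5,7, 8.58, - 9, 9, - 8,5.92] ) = [ - 10, - 9, - 8, - 7, - 3, 1/8 , 3,4,  5, 5.92,7,8.58 , 9 ]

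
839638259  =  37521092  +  802117167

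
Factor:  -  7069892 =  - 2^2*17^1 *103969^1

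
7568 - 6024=1544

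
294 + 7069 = 7363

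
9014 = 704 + 8310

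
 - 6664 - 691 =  - 7355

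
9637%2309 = 401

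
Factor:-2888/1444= -2= - 2^1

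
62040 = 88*705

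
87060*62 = 5397720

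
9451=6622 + 2829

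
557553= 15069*37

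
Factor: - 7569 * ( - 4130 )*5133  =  2^1* 3^3*5^1*7^1*29^3*59^2  =  160457426010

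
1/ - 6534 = - 1 + 6533/6534=-  0.00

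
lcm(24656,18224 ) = 419152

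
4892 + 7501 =12393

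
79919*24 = 1918056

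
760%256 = 248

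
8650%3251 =2148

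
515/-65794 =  - 1 + 65279/65794 = - 0.01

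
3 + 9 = 12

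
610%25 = 10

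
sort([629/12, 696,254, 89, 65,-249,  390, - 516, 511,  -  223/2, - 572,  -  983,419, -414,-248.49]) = [ - 983, - 572,-516,-414, - 249,-248.49,-223/2,629/12, 65, 89 , 254 , 390,419,511,696 ]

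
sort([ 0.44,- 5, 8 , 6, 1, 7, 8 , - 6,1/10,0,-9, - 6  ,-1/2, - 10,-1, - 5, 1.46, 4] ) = [-10 ,-9, - 6, - 6,-5, -5,-1,-1/2,0, 1/10, 0.44, 1,1.46, 4, 6, 7, 8,8] 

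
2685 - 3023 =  - 338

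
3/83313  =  1/27771 = 0.00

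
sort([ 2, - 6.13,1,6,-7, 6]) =[ - 7, - 6.13,1,  2,6,6]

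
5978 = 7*854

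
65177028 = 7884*8267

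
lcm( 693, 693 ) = 693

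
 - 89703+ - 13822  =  -103525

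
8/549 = 8/549=0.01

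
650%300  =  50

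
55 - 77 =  - 22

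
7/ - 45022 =  -  1+45015/45022 =- 0.00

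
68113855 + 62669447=130783302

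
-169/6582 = -1 + 6413/6582 = - 0.03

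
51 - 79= - 28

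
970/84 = 485/42  =  11.55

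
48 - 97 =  - 49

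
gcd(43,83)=1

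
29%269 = 29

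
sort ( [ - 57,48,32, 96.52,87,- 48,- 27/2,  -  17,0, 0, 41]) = [ - 57, - 48,  -  17,- 27/2, 0, 0,32, 41, 48, 87, 96.52 ] 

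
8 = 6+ 2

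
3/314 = 3/314 = 0.01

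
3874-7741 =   -  3867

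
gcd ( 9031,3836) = 1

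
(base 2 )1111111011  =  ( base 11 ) 847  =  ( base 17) 38g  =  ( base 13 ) 605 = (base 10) 1019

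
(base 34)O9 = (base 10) 825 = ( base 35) nk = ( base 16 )339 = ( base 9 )1116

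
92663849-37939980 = 54723869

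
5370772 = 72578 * 74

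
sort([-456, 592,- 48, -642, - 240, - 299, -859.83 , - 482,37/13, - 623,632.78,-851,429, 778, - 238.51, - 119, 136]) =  [-859.83,-851, - 642, - 623,-482, - 456, - 299, -240, - 238.51, - 119, - 48, 37/13 , 136, 429,  592,632.78, 778]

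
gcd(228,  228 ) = 228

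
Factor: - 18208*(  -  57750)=1051512000 = 2^6*3^1*5^3*7^1*11^1*569^1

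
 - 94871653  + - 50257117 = - 145128770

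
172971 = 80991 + 91980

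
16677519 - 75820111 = -59142592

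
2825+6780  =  9605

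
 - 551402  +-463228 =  - 1014630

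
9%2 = 1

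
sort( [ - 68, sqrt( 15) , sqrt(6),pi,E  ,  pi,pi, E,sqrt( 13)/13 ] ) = [ - 68,sqrt( 13 )/13, sqrt( 6), E, E,  pi , pi,pi , sqrt( 15)] 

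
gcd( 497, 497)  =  497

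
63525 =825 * 77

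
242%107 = 28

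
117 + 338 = 455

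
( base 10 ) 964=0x3C4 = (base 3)1022201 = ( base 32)u4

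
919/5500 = 919/5500 = 0.17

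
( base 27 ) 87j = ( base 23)B9E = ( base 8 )13630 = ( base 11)45A1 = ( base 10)6040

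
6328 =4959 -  - 1369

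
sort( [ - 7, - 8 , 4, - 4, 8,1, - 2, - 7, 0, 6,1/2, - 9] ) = [ - 9, - 8, - 7, - 7, - 4, - 2,0, 1/2, 1, 4,6, 8]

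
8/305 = 8/305  =  0.03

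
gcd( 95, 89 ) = 1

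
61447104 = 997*61632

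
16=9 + 7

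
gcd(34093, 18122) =1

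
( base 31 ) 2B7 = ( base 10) 2270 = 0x8DE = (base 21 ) 532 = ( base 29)2K8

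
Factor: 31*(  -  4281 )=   -  132711 = - 3^1 * 31^1*  1427^1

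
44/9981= 44/9981  =  0.00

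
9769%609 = 25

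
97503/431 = 226+ 97/431 = 226.23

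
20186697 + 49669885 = 69856582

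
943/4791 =943/4791 = 0.20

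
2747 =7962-5215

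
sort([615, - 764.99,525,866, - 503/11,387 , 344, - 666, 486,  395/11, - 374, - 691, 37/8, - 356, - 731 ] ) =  [ - 764.99 , - 731, - 691, - 666,-374, - 356 , - 503/11 , 37/8,395/11,344,  387, 486,  525, 615,866 ]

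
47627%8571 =4772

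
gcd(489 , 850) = 1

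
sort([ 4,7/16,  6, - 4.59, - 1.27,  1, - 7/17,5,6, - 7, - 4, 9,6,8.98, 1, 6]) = [ - 7, - 4.59, - 4, - 1.27, - 7/17, 7/16,1,1, 4, 5, 6,6, 6, 6,8.98,9 ] 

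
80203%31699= 16805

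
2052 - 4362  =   - 2310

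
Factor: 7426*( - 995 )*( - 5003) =2^1*5^1*47^1*79^1*199^1*5003^1 = 36966516610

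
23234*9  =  209106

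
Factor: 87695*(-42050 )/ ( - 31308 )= 1843787375/15654=2^ ( - 1)*3^( - 1)*5^3 * 29^2*2609^( - 1)*17539^1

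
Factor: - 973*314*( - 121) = 2^1*7^1*11^2*139^1*157^1 = 36968162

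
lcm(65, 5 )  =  65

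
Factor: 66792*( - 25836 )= - 1725638112 = - 2^5 * 3^2*11^2*23^1*2153^1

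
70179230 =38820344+31358886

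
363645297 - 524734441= - 161089144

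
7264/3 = 2421 + 1/3 = 2421.33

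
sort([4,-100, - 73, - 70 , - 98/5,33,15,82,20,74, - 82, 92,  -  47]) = [ - 100, - 82, - 73, - 70, - 47, - 98/5,4,  15 , 20,33, 74,  82,92 ] 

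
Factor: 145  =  5^1 * 29^1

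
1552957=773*2009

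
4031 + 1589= 5620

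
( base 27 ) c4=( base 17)125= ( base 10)328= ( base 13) 1C3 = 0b101001000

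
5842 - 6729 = -887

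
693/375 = 231/125 = 1.85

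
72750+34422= 107172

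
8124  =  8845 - 721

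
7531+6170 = 13701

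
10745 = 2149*5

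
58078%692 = 642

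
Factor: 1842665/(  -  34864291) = - 5^1*7^( - 1 )*101^ (-1)*4483^( - 1 )*33503^1 = - 167515/3169481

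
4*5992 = 23968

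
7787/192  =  7787/192 =40.56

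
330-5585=-5255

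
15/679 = 15/679  =  0.02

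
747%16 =11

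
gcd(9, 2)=1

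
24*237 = 5688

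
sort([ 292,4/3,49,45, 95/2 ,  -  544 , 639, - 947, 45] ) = [ - 947, - 544,4/3,  45,45 , 95/2,49,292,639] 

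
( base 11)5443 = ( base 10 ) 7186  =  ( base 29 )8fn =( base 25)bcb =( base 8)16022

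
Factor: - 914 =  - 2^1*457^1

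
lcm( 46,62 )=1426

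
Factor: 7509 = 3^1*2503^1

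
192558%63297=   2667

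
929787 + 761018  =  1690805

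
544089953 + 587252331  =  1131342284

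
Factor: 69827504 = 2^4 * 347^1*12577^1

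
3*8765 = 26295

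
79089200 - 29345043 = 49744157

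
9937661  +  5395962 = 15333623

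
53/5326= 53/5326 = 0.01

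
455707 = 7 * 65101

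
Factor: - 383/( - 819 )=3^ ( - 2)*7^( - 1 )*13^(- 1)*383^1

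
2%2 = 0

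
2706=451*6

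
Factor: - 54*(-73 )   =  3942 = 2^1*3^3*73^1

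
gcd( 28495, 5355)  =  5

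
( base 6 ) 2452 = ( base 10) 608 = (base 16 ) 260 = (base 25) o8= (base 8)1140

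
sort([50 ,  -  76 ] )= [ - 76 , 50]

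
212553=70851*3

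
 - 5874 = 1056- 6930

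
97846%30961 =4963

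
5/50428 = 5/50428 = 0.00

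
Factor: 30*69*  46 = 95220 = 2^2*3^2*5^1*23^2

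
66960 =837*80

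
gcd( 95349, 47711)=1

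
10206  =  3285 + 6921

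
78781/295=78781/295 = 267.05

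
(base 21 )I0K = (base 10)7958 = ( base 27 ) AOK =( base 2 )1111100010110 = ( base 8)17426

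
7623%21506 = 7623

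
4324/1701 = 2 +922/1701 = 2.54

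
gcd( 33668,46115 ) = 1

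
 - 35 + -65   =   - 100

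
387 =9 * 43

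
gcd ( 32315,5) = 5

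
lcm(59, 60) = 3540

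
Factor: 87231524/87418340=21807881/21854585  =  5^( - 1 )*97^( - 1)*103^1*45061^(  -  1)*211727^1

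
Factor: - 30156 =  - 2^2*3^1*7^1*359^1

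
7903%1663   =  1251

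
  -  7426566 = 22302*( - 333)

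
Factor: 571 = 571^1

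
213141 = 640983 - 427842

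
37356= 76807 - 39451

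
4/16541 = 4/16541= 0.00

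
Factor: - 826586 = - 2^1*413293^1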